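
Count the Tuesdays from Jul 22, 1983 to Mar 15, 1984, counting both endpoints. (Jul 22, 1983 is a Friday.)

34

Jul 22, 1983 is a Friday; the first Tuesday on or after it is Jul 26, 1983 (4 days later).
From Jul 26, 1983 to Mar 15, 1984: 5 + 31 + 30 + 31 + 30 + 31 + 31 + 29 + 15 = 233 days (rest of Jul, Aug, Sep, Oct, Nov, Dec, Jan, Feb, Mar).
233 ÷ 7 = 33 full weeks with remainder 2, so 33 more Tuesdays after the first → 34.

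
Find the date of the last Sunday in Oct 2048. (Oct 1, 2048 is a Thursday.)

Oct 25, 2048

Oct 2048 begins on a Thursday, so the first Sunday is Oct 4 (3 days later).
Oct 2048 has 31 days. Adding weeks: 4, 11, 18, 25 — the last one ≤ 31 is the 25th.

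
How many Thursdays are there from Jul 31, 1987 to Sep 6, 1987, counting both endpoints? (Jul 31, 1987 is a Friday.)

Jul 31, 1987 is a Friday; the first Thursday on or after it is Aug 6, 1987 (6 days later).
From Aug 6, 1987 to Sep 6, 1987: 25 + 6 = 31 days (rest of Aug, Sep).
31 ÷ 7 = 4 full weeks with remainder 3, so 4 more Thursdays after the first → 5.

5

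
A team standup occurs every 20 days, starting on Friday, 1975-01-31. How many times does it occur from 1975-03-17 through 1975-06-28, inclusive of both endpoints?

Occurrences land 20·i days after 1975-01-31 for i = 0, 1, 2, …
1975-03-17 is 45 days after the start; 45 ÷ 20 = 2 remainder 5; since the remainder is 5, round up to i = 3. First occurrence in the window: #4 on 1975-04-01 (3×20 = 60 days in).
1975-06-28 is 148 days after the start; 148 ÷ 20 = 7 remainder 8. Last occurrence in the window: #8 on 1975-06-20.
Occurrences #4 through #8: 5 in total.

5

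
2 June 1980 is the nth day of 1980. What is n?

154

Days in months before June: 31 + 29 + 31 + 30 + 31 = 152.
Plus 2 days into June → day 154.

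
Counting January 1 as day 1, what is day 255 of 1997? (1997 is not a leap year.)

Jan has 31 days (255 − 31 = 224 remain).
Feb has 28 days (224 − 28 = 196 remain).
Mar has 31 days (196 − 31 = 165 remain).
Apr has 30 days (165 − 30 = 135 remain).
May has 31 days (135 − 31 = 104 remain).
Jun has 30 days (104 − 30 = 74 remain).
Jul has 31 days (74 − 31 = 43 remain).
Aug has 31 days (43 − 31 = 12 remain).
12 into Sep → Sep 12.

Sep 12, 1997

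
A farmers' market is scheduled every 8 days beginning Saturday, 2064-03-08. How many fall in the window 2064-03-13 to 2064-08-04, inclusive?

18

Occurrences land 8·i days after 2064-03-08 for i = 0, 1, 2, …
2064-03-13 is 5 days after the start; 5 ÷ 8 = 0 remainder 5; since the remainder is 5, round up to i = 1. First occurrence in the window: #2 on 2064-03-16 (1×8 = 8 days in).
2064-08-04 is 149 days after the start; 149 ÷ 8 = 18 remainder 5. Last occurrence in the window: #19 on 2064-07-30.
Occurrences #2 through #19: 18 in total.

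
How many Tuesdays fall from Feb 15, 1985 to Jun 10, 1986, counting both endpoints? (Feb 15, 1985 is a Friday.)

Feb 15, 1985 is a Friday; the first Tuesday on or after it is Feb 19, 1985 (4 days later).
From Feb 19, 1985 to Jun 10, 1986: 315 + 161 = 476 days (rest of 1985, to Jun 10, 1986 in 1986).
476 ÷ 7 = 68 full weeks with remainder 0, so 68 more Tuesdays after the first → 69.

69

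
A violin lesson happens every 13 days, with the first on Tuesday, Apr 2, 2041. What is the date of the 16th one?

Oct 14, 2041

The 16th occurrence is 15 intervals after the first: 15 × 13 = 195 days after Apr 2, 2041.
Apr has 30 days — 28 days to the end of Apr leaves 167.
May has 31 days (136 left).
Jun has 30 days (106 left).
Jul has 31 days (75 left).
Aug has 31 days (44 left).
Sep has 30 days (14 left).
14 days into Oct → Oct 14, 2041.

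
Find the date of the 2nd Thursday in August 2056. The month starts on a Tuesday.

August 10, 2056

August 2056 begins on a Tuesday, so the first Thursday is August 3 (2 days later).
The 2nd Thursday is 1 weeks later: 3 + 7 = 10.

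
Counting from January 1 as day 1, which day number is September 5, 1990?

Days in months before September: 31 + 28 + 31 + 30 + 31 + 30 + 31 + 31 = 243.
Plus 5 days into September → day 248.

248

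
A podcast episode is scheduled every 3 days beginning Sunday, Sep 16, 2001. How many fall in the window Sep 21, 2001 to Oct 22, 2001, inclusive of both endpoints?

11

Occurrences land 3·i days after Sep 16, 2001 for i = 0, 1, 2, …
Sep 21, 2001 is 5 days after the start; 5 ÷ 3 = 1 remainder 2; since the remainder is 2, round up to i = 2. First occurrence in the window: #3 on Sep 22, 2001 (2×3 = 6 days in).
Oct 22, 2001 is 36 days after the start; 36 ÷ 3 = 12 remainder 0. Last occurrence in the window: #13 on Oct 22, 2001.
Occurrences #3 through #13: 11 in total.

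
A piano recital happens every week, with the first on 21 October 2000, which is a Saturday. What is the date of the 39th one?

14 July 2001

The 39th occurrence is 38 intervals after the first: 38 × 7 = 266 days after 21 October 2000.
October has 31 days — 10 days to the end of October leaves 256.
November has 30 days (226 left).
December has 31 days (195 left).
January has 31 days (164 left).
February has 28 days (136 left).
March has 31 days (105 left).
April has 30 days (75 left).
May has 31 days (44 left).
June has 30 days (14 left).
14 days into July → 14 July 2001.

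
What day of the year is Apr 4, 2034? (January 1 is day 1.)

Days in months before Apr: 31 + 28 + 31 = 90.
Plus 4 days into Apr → day 94.

94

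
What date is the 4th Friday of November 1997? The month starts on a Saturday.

1997-11-28

November 1997 begins on a Saturday, so the first Friday is November 7 (6 days later).
The 4th Friday is 3 weeks later: 7 + 21 = 28.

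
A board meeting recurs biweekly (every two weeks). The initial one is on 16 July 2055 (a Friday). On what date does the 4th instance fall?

27 August 2055

The 4th occurrence is 3 intervals after the first: 3 × 14 = 42 days after 16 July 2055.
July has 31 days — 15 days to the end of July leaves 27.
27 days into August → 27 August 2055.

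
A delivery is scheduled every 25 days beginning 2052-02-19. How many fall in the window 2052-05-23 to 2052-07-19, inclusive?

3

Occurrences land 25·i days after 2052-02-19 for i = 0, 1, 2, …
2052-05-23 is 94 days after the start; 94 ÷ 25 = 3 remainder 19; since the remainder is 19, round up to i = 4. First occurrence in the window: #5 on 2052-05-29 (4×25 = 100 days in).
2052-07-19 is 151 days after the start; 151 ÷ 25 = 6 remainder 1. Last occurrence in the window: #7 on 2052-07-18.
Occurrences #5 through #7: 3 in total.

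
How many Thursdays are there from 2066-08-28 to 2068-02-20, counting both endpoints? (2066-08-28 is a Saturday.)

77

2066-08-28 is a Saturday; the first Thursday on or after it is 2066-09-02 (5 days later).
From 2066-09-02 to 2068-02-20: 120 + 365 + 51 = 536 days (rest of 2066, 2067, to 2068-02-20 in 2068).
536 ÷ 7 = 76 full weeks with remainder 4, so 76 more Thursdays after the first → 77.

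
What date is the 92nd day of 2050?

Jan has 31 days (92 − 31 = 61 remain).
Feb has 28 days (61 − 28 = 33 remain).
Mar has 31 days (33 − 31 = 2 remain).
2 into Apr → Apr 2.

Apr 2, 2050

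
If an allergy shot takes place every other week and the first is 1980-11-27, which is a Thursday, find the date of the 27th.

1981-11-26

The 27th occurrence is 26 intervals after the first: 26 × 14 = 364 days after 1980-11-27.
November has 30 days — 3 days to the end of November leaves 361.
December has 31 days (330 left).
January has 31 days (299 left).
February has 28 days (271 left).
March has 31 days (240 left).
April has 30 days (210 left).
May has 31 days (179 left).
June has 30 days (149 left).
July has 31 days (118 left).
August has 31 days (87 left).
September has 30 days (57 left).
October has 31 days (26 left).
26 days into November → 1981-11-26.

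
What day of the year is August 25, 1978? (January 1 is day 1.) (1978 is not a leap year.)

Days in months before August: 31 + 28 + 31 + 30 + 31 + 30 + 31 = 212.
Plus 25 days into August → day 237.

237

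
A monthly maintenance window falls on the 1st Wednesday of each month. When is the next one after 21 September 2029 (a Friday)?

September 2029 starts on a Saturday, so its 1st Wednesday is 5 September 2029 (4 days in).
That is not after 21 September 2029, so look at October 2029.
October 2029 starts on a Monday, so its 1st Wednesday is 3 October 2029 (2 days in).

3 October 2029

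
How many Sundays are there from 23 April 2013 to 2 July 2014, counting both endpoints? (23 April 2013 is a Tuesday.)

23 April 2013 is a Tuesday; the first Sunday on or after it is 28 April 2013 (5 days later).
From 28 April 2013 to 2 July 2014: 247 + 183 = 430 days (rest of 2013, to 2 July 2014 in 2014).
430 ÷ 7 = 61 full weeks with remainder 3, so 61 more Sundays after the first → 62.

62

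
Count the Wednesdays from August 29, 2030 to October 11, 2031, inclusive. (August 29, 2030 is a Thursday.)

August 29, 2030 is a Thursday; the first Wednesday on or after it is September 4, 2030 (6 days later).
From September 4, 2030 to October 11, 2031: 118 + 284 = 402 days (rest of 2030, to October 11, 2031 in 2031).
402 ÷ 7 = 57 full weeks with remainder 3, so 57 more Wednesdays after the first → 58.

58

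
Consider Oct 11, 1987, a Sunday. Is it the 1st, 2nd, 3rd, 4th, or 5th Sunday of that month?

2nd

Day 11 falls in week ⌈11/7⌉ of the month.
Days 1–7 hold the 1st Sunday, 8–14 the 2nd, 15–21 the 3rd, 22–28 the 4th, 29–31 the 5th.
11 is in the range for the 2nd.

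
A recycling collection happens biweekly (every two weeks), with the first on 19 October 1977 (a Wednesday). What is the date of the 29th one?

The 29th occurrence is 28 intervals after the first: 28 × 14 = 392 days after 19 October 1977.
October has 31 days — 12 days to the end of October leaves 380.
November has 30 days (350 left).
December has 31 days (319 left).
January has 31 days (288 left).
February has 28 days (260 left).
March has 31 days (229 left).
April has 30 days (199 left).
May has 31 days (168 left).
June has 30 days (138 left).
July has 31 days (107 left).
August has 31 days (76 left).
September has 30 days (46 left).
October has 31 days (15 left).
15 days into November → 15 November 1978.

15 November 1978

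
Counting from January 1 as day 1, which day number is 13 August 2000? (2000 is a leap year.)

226

Days in months before August: 31 + 29 + 31 + 30 + 31 + 30 + 31 = 213.
Plus 13 days into August → day 226.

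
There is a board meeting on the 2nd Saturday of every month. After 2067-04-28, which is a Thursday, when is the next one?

2067-05-14

April 2067 starts on a Friday; its first Saturday is the 2nd, so the 2nd Saturday is the 9th — 2067-04-09.
That is not after 2067-04-28, so look at May 2067.
May 2067 starts on a Sunday; its first Saturday is the 7th, so the 2nd Saturday is the 14th — 2067-05-14.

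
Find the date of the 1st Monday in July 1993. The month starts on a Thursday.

5 July 1993

July 1993 begins on a Thursday, so the first Monday is July 5 (4 days later).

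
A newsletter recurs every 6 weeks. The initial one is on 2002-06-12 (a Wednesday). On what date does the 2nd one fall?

The 2nd occurrence is 1 interval after the first: 1 × 42 = 42 days after 2002-06-12.
June has 30 days — 18 days to the end of June leaves 24.
24 days into July → 2002-07-24.

2002-07-24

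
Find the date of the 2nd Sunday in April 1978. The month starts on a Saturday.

9 April 1978

April 1978 begins on a Saturday, so the first Sunday is April 2 (1 day later).
The 2nd Sunday is 1 weeks later: 2 + 7 = 9.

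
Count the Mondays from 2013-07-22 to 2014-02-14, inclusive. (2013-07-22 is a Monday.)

30

2013-07-22 is a Monday; the first Monday on or after it is 2013-07-22.
From 2013-07-22 to 2014-02-14: 9 + 31 + 30 + 31 + 30 + 31 + 31 + 14 = 207 days (rest of July, August, September, October, November, December, January, February).
207 ÷ 7 = 29 full weeks with remainder 4, so 29 more Mondays after the first → 30.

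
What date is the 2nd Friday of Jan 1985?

Jan 11, 1985

Jan 1985 begins on a Tuesday, so the first Friday is Jan 4 (3 days later).
The 2nd Friday is 1 weeks later: 4 + 7 = 11.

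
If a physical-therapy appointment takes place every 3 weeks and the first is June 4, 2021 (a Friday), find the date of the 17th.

May 6, 2022

The 17th occurrence is 16 intervals after the first: 16 × 21 = 336 days after June 4, 2021.
June has 30 days — 26 days to the end of June leaves 310.
July has 31 days (279 left).
August has 31 days (248 left).
September has 30 days (218 left).
October has 31 days (187 left).
November has 30 days (157 left).
December has 31 days (126 left).
January has 31 days (95 left).
February has 28 days (67 left).
March has 31 days (36 left).
April has 30 days (6 left).
6 days into May → May 6, 2022.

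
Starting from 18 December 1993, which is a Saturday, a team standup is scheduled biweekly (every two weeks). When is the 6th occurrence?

26 February 1994

The 6th occurrence is 5 intervals after the first: 5 × 14 = 70 days after 18 December 1993.
December has 31 days — 13 days to the end of December leaves 57.
January has 31 days (26 left).
26 days into February → 26 February 1994.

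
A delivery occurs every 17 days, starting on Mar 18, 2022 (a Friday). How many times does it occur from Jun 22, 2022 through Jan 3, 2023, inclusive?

12

Occurrences land 17·i days after Mar 18, 2022 for i = 0, 1, 2, …
Jun 22, 2022 is 96 days after the start; 96 ÷ 17 = 5 remainder 11; since the remainder is 11, round up to i = 6. First occurrence in the window: #7 on Jun 28, 2022 (6×17 = 102 days in).
Jan 3, 2023 is 291 days after the start; 291 ÷ 17 = 17 remainder 2. Last occurrence in the window: #18 on Jan 1, 2023.
Occurrences #7 through #18: 12 in total.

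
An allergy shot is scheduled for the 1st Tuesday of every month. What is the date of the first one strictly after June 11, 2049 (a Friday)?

July 6, 2049

June 2049 starts on a Tuesday, so its 1st Tuesday is June 1, 2049.
That is not after June 11, 2049, so look at July 2049.
July 2049 starts on a Thursday, so its 1st Tuesday is July 6, 2049 (5 days in).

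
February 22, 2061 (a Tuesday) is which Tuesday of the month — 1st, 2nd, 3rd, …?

4th

Day 22 falls in week ⌈22/7⌉ of the month.
Days 1–7 hold the 1st Tuesday, 8–14 the 2nd, 15–21 the 3rd, 22–28 the 4th, 29–31 the 5th.
22 is in the range for the 4th.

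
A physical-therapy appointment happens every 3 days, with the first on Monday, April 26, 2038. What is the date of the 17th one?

June 13, 2038

The 17th occurrence is 16 intervals after the first: 16 × 3 = 48 days after April 26, 2038.
April has 30 days — 4 days to the end of April leaves 44.
May has 31 days (13 left).
13 days into June → June 13, 2038.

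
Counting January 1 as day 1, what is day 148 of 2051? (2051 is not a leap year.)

May 28, 2051

Jan has 31 days (148 − 31 = 117 remain).
Feb has 28 days (117 − 28 = 89 remain).
Mar has 31 days (89 − 31 = 58 remain).
Apr has 30 days (58 − 30 = 28 remain).
28 into May → May 28.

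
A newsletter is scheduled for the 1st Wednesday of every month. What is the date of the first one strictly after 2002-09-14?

2002-10-02

September 2002 starts on a Sunday, so its 1st Wednesday is 2002-09-04 (3 days in).
That is not after 2002-09-14, so look at October 2002.
October 2002 starts on a Tuesday, so its 1st Wednesday is 2002-10-02 (1 day in).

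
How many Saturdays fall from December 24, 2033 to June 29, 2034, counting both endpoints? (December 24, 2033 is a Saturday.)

27

December 24, 2033 is a Saturday; the first Saturday on or after it is December 24, 2033.
From December 24, 2033 to June 29, 2034: 7 + 31 + 28 + 31 + 30 + 31 + 29 = 187 days (rest of December, January, February, March, April, May, June).
187 ÷ 7 = 26 full weeks with remainder 5, so 26 more Saturdays after the first → 27.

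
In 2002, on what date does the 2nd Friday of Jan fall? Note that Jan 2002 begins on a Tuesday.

Jan 11, 2002

Jan 2002 begins on a Tuesday, so the first Friday is Jan 4 (3 days later).
The 2nd Friday is 1 weeks later: 4 + 7 = 11.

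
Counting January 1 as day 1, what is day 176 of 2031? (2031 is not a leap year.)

June 25, 2031

January has 31 days (176 − 31 = 145 remain).
February has 28 days (145 − 28 = 117 remain).
March has 31 days (117 − 31 = 86 remain).
April has 30 days (86 − 30 = 56 remain).
May has 31 days (56 − 31 = 25 remain).
25 into June → June 25.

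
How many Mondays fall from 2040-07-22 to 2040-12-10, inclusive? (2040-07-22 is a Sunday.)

21

2040-07-22 is a Sunday; the first Monday on or after it is 2040-07-23 (1 day later).
From 2040-07-23 to 2040-12-10: 8 + 31 + 30 + 31 + 30 + 10 = 140 days (rest of July, August, September, October, November, December).
140 ÷ 7 = 20 full weeks with remainder 0, so 20 more Mondays after the first → 21.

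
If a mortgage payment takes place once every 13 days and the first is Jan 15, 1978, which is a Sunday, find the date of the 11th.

The 11th occurrence is 10 intervals after the first: 10 × 13 = 130 days after Jan 15, 1978.
Jan has 31 days — 16 days to the end of Jan leaves 114.
Feb has 28 days (86 left).
Mar has 31 days (55 left).
Apr has 30 days (25 left).
25 days into May → May 25, 1978.

May 25, 1978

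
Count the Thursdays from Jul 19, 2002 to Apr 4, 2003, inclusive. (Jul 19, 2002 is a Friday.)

37

Jul 19, 2002 is a Friday; the first Thursday on or after it is Jul 25, 2002 (6 days later).
From Jul 25, 2002 to Apr 4, 2003: 6 + 31 + 30 + 31 + 30 + 31 + 31 + 28 + 31 + 4 = 253 days (rest of Jul, Aug, Sep, Oct, Nov, Dec, Jan, Feb, Mar, Apr).
253 ÷ 7 = 36 full weeks with remainder 1, so 36 more Thursdays after the first → 37.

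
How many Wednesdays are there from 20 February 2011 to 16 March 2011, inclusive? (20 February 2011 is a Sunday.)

4

20 February 2011 is a Sunday; the first Wednesday on or after it is 23 February 2011 (3 days later).
From 23 February 2011 to 16 March 2011: 5 + 16 = 21 days (rest of February, March).
21 ÷ 7 = 3 full weeks with remainder 0, so 3 more Wednesdays after the first → 4.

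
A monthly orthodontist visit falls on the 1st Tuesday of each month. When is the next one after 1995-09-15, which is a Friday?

1995-10-03

September 1995 starts on a Friday, so its 1st Tuesday is 1995-09-05 (4 days in).
That is not after 1995-09-15, so look at October 1995.
October 1995 starts on a Sunday, so its 1st Tuesday is 1995-10-03 (2 days in).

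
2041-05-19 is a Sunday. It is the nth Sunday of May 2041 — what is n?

3rd

Day 19 falls in week ⌈19/7⌉ of the month.
Days 1–7 hold the 1st Sunday, 8–14 the 2nd, 15–21 the 3rd, 22–28 the 4th, 29–31 the 5th.
19 is in the range for the 3rd.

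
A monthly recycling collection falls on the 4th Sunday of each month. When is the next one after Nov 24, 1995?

Nov 1995 starts on a Wednesday; its first Sunday is the 5th, so the 4th Sunday is the 26th — Nov 26, 1995.
Nov 26, 1995 is after Nov 24, 1995, so that is the next one.

Nov 26, 1995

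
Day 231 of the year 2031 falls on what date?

2031-08-19

January has 31 days (231 − 31 = 200 remain).
February has 28 days (200 − 28 = 172 remain).
March has 31 days (172 − 31 = 141 remain).
April has 30 days (141 − 30 = 111 remain).
May has 31 days (111 − 31 = 80 remain).
June has 30 days (80 − 30 = 50 remain).
July has 31 days (50 − 31 = 19 remain).
19 into August → August 19.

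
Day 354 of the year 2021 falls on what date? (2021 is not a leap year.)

January has 31 days (354 − 31 = 323 remain).
February has 28 days (323 − 28 = 295 remain).
March has 31 days (295 − 31 = 264 remain).
April has 30 days (264 − 30 = 234 remain).
May has 31 days (234 − 31 = 203 remain).
June has 30 days (203 − 30 = 173 remain).
July has 31 days (173 − 31 = 142 remain).
August has 31 days (142 − 31 = 111 remain).
September has 30 days (111 − 30 = 81 remain).
October has 31 days (81 − 31 = 50 remain).
November has 30 days (50 − 30 = 20 remain).
20 into December → December 20.

2021-12-20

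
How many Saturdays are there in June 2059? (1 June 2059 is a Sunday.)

1 June 2059 is a Sunday; the first Saturday on or after it is 7 June 2059 (6 days later).
From 7 June 2059 to 30 June 2059 is 30 − 7 = 23 days.
23 ÷ 7 = 3 full weeks with remainder 2, so 3 more Saturdays after the first → 4.

4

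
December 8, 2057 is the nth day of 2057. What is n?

Days in months before December: 31 + 28 + 31 + 30 + 31 + 30 + 31 + 31 + 30 + 31 + 30 = 334.
Plus 8 days into December → day 342.

342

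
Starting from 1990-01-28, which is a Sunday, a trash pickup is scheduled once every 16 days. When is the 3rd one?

1990-03-01

The 3rd occurrence is 2 intervals after the first: 2 × 16 = 32 days after 1990-01-28.
January has 31 days — 3 days to the end of January leaves 29.
February has 28 days (1 left).
1 day into March → 1990-03-01.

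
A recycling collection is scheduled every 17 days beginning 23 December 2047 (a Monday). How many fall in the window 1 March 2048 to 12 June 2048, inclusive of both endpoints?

6

Occurrences land 17·i days after 23 December 2047 for i = 0, 1, 2, …
1 March 2048 is 69 days after the start; 69 ÷ 17 = 4 remainder 1; since the remainder is 1, round up to i = 5. First occurrence in the window: #6 on 17 March 2048 (5×17 = 85 days in).
12 June 2048 is 172 days after the start; 172 ÷ 17 = 10 remainder 2. Last occurrence in the window: #11 on 10 June 2048.
Occurrences #6 through #11: 6 in total.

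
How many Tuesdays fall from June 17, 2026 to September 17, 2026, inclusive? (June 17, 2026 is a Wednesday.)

13

June 17, 2026 is a Wednesday; the first Tuesday on or after it is June 23, 2026 (6 days later).
From June 23, 2026 to September 17, 2026: 7 + 31 + 31 + 17 = 86 days (rest of June, July, August, September).
86 ÷ 7 = 12 full weeks with remainder 2, so 12 more Tuesdays after the first → 13.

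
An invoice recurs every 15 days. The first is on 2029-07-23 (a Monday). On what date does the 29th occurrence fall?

The 29th occurrence is 28 intervals after the first: 28 × 15 = 420 days after 2029-07-23.
July has 31 days — 8 days to the end of July leaves 412.
From end of July to end of 2029 is 153 days (259 left).
January has 31 days (228 left).
February has 28 days (200 left).
March has 31 days (169 left).
April has 30 days (139 left).
May has 31 days (108 left).
June has 30 days (78 left).
July has 31 days (47 left).
August has 31 days (16 left).
16 days into September → 2030-09-16.

2030-09-16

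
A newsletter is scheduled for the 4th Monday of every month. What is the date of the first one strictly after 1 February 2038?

22 February 2038

February 2038 starts on a Monday; its first Monday is the 1st, so the 4th Monday is the 22nd — 22 February 2038.
22 February 2038 is after 1 February 2038, so that is the next one.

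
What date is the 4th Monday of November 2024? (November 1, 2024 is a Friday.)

November 2024 begins on a Friday, so the first Monday is November 4 (3 days later).
The 4th Monday is 3 weeks later: 4 + 21 = 25.

November 25, 2024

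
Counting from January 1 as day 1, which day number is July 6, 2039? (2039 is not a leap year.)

Days in months before July: 31 + 28 + 31 + 30 + 31 + 30 = 181.
Plus 6 days into July → day 187.

187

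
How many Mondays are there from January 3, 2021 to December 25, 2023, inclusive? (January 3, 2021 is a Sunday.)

January 3, 2021 is a Sunday; the first Monday on or after it is January 4, 2021 (1 day later).
From January 4, 2021 to December 25, 2023: 361 + 365 + 359 = 1085 days (rest of 2021, 2022, to December 25, 2023 in 2023).
1085 ÷ 7 = 155 full weeks with remainder 0, so 155 more Mondays after the first → 156.

156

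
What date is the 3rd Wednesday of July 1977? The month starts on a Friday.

July 1977 begins on a Friday, so the first Wednesday is July 6 (5 days later).
The 3rd Wednesday is 2 weeks later: 6 + 14 = 20.

20 July 1977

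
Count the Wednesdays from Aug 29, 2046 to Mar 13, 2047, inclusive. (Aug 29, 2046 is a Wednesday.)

29

Aug 29, 2046 is a Wednesday; the first Wednesday on or after it is Aug 29, 2046.
From Aug 29, 2046 to Mar 13, 2047: 2 + 30 + 31 + 30 + 31 + 31 + 28 + 13 = 196 days (rest of Aug, Sep, Oct, Nov, Dec, Jan, Feb, Mar).
196 ÷ 7 = 28 full weeks with remainder 0, so 28 more Wednesdays after the first → 29.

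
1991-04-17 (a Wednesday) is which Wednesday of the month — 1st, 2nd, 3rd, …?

Day 17 falls in week ⌈17/7⌉ of the month.
Days 1–7 hold the 1st Wednesday, 8–14 the 2nd, 15–21 the 3rd, 22–28 the 4th, 29–31 the 5th.
17 is in the range for the 3rd.

3rd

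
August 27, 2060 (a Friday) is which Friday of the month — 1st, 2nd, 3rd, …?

Day 27 falls in week ⌈27/7⌉ of the month.
Days 1–7 hold the 1st Friday, 8–14 the 2nd, 15–21 the 3rd, 22–28 the 4th, 29–31 the 5th.
27 is in the range for the 4th.

4th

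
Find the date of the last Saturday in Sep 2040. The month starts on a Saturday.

Sep 29, 2040

Sep 2040 begins on a Saturday, so the first Saturday is Sep 1.
Sep 2040 has 30 days. Adding weeks: 1, 8, 15, 22, 29 — the last one ≤ 30 is the 29th.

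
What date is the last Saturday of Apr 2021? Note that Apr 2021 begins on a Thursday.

Apr 2021 begins on a Thursday, so the first Saturday is Apr 3 (2 days later).
Apr 2021 has 30 days. Adding weeks: 3, 10, 17, 24 — the last one ≤ 30 is the 24th.

Apr 24, 2021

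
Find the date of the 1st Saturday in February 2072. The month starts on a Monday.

February 2072 begins on a Monday, so the first Saturday is February 6 (5 days later).

6 February 2072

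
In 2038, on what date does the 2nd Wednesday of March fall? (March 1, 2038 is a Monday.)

March 2038 begins on a Monday, so the first Wednesday is March 3 (2 days later).
The 2nd Wednesday is 1 weeks later: 3 + 7 = 10.

10 March 2038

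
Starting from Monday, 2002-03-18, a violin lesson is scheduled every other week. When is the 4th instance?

The 4th occurrence is 3 intervals after the first: 3 × 14 = 42 days after 2002-03-18.
March has 31 days — 13 days to the end of March leaves 29.
29 days into April → 2002-04-29.

2002-04-29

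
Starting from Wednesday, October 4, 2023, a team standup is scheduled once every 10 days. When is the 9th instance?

The 9th occurrence is 8 intervals after the first: 8 × 10 = 80 days after October 4, 2023.
October has 31 days — 27 days to the end of October leaves 53.
November has 30 days (23 left).
23 days into December → December 23, 2023.

December 23, 2023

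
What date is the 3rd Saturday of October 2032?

The first Saturday of October 2032 is October 2.
The 3rd Saturday is 2 weeks later: 2 + 14 = 16.

2032-10-16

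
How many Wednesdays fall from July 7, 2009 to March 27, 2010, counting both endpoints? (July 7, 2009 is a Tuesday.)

38

July 7, 2009 is a Tuesday; the first Wednesday on or after it is July 8, 2009 (1 day later).
From July 8, 2009 to March 27, 2010: 23 + 31 + 30 + 31 + 30 + 31 + 31 + 28 + 27 = 262 days (rest of July, August, September, October, November, December, January, February, March).
262 ÷ 7 = 37 full weeks with remainder 3, so 37 more Wednesdays after the first → 38.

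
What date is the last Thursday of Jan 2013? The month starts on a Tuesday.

Jan 31, 2013

Jan 2013 begins on a Tuesday, so the first Thursday is Jan 3 (2 days later).
Jan 2013 has 31 days. Adding weeks: 3, 10, 17, 24, 31 — the last one ≤ 31 is the 31st.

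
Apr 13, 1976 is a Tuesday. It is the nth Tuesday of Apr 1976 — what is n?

2nd

Day 13 falls in week ⌈13/7⌉ of the month.
Days 1–7 hold the 1st Tuesday, 8–14 the 2nd, 15–21 the 3rd, 22–28 the 4th, 29–31 the 5th.
13 is in the range for the 2nd.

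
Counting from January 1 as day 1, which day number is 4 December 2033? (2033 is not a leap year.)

338

Days in months before December: 31 + 28 + 31 + 30 + 31 + 30 + 31 + 31 + 30 + 31 + 30 = 334.
Plus 4 days into December → day 338.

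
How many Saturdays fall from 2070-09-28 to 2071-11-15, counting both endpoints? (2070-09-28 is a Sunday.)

59

2070-09-28 is a Sunday; the first Saturday on or after it is 2070-10-04 (6 days later).
From 2070-10-04 to 2071-11-15: 88 + 319 = 407 days (rest of 2070, to 2071-11-15 in 2071).
407 ÷ 7 = 58 full weeks with remainder 1, so 58 more Saturdays after the first → 59.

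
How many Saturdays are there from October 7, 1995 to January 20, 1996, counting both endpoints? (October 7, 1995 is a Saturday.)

October 7, 1995 is a Saturday; the first Saturday on or after it is October 7, 1995.
From October 7, 1995 to January 20, 1996: 24 + 30 + 31 + 20 = 105 days (rest of October, November, December, January).
105 ÷ 7 = 15 full weeks with remainder 0, so 15 more Saturdays after the first → 16.

16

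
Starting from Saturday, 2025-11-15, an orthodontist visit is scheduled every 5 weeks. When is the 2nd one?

The 2nd occurrence is 1 interval after the first: 1 × 35 = 35 days after 2025-11-15.
November has 30 days — 15 days to the end of November leaves 20.
20 days into December → 2025-12-20.

2025-12-20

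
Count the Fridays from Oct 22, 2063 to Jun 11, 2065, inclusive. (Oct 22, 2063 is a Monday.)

Oct 22, 2063 is a Monday; the first Friday on or after it is Oct 26, 2063 (4 days later).
From Oct 26, 2063 to Jun 11, 2065: 66 + 366 + 162 = 594 days (rest of 2063, 2064, to Jun 11, 2065 in 2065).
594 ÷ 7 = 84 full weeks with remainder 6, so 84 more Fridays after the first → 85.

85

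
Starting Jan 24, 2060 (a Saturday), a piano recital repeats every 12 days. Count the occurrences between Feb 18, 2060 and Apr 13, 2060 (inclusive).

Occurrences land 12·i days after Jan 24, 2060 for i = 0, 1, 2, …
Feb 18, 2060 is 25 days after the start; 25 ÷ 12 = 2 remainder 1; since the remainder is 1, round up to i = 3. First occurrence in the window: #4 on Feb 29, 2060 (3×12 = 36 days in).
Apr 13, 2060 is 80 days after the start; 80 ÷ 12 = 6 remainder 8. Last occurrence in the window: #7 on Apr 5, 2060.
Occurrences #4 through #7: 4 in total.

4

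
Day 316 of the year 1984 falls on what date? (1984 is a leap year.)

Jan has 31 days (316 − 31 = 285 remain).
Feb has 29 days (285 − 29 = 256 remain).
Mar has 31 days (256 − 31 = 225 remain).
Apr has 30 days (225 − 30 = 195 remain).
May has 31 days (195 − 31 = 164 remain).
Jun has 30 days (164 − 30 = 134 remain).
Jul has 31 days (134 − 31 = 103 remain).
Aug has 31 days (103 − 31 = 72 remain).
Sep has 30 days (72 − 30 = 42 remain).
Oct has 31 days (42 − 31 = 11 remain).
11 into Nov → Nov 11.

Nov 11, 1984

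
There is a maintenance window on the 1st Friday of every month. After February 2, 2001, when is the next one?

March 2, 2001

February 2001 starts on a Thursday, so its 1st Friday is February 2, 2001 (1 day in).
That is not after February 2, 2001, so look at March 2001.
March 2001 starts on a Thursday, so its 1st Friday is March 2, 2001 (1 day in).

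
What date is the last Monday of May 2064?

May 26, 2064

The first Monday of May 2064 is May 5.
May 2064 has 31 days. Adding weeks: 5, 12, 19, 26 — the last one ≤ 31 is the 26th.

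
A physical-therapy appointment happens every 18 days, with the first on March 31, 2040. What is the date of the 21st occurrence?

The 21st occurrence is 20 intervals after the first: 20 × 18 = 360 days after March 31, 2040.
March has 31 days — 0 days to the end of March leaves 360.
April has 30 days (330 left).
May has 31 days (299 left).
June has 30 days (269 left).
July has 31 days (238 left).
August has 31 days (207 left).
September has 30 days (177 left).
October has 31 days (146 left).
November has 30 days (116 left).
December has 31 days (85 left).
January has 31 days (54 left).
February has 28 days (26 left).
26 days into March → March 26, 2041.

March 26, 2041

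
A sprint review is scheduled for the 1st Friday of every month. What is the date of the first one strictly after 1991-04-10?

1991-05-03

April 1991 starts on a Monday, so its 1st Friday is 1991-04-05 (4 days in).
That is not after 1991-04-10, so look at May 1991.
May 1991 starts on a Wednesday, so its 1st Friday is 1991-05-03 (2 days in).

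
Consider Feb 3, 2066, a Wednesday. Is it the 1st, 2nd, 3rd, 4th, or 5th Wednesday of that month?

1st

Day 3 falls in week ⌈3/7⌉ of the month.
Days 1–7 hold the 1st Wednesday, 8–14 the 2nd, 15–21 the 3rd, 22–28 the 4th, 29–31 the 5th.
3 is in the range for the 1st.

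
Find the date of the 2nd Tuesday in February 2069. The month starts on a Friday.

February 2069 begins on a Friday, so the first Tuesday is February 5 (4 days later).
The 2nd Tuesday is 1 weeks later: 5 + 7 = 12.

February 12, 2069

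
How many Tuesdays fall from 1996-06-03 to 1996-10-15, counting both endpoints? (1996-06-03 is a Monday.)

20

1996-06-03 is a Monday; the first Tuesday on or after it is 1996-06-04 (1 day later).
From 1996-06-04 to 1996-10-15: 26 + 31 + 31 + 30 + 15 = 133 days (rest of June, July, August, September, October).
133 ÷ 7 = 19 full weeks with remainder 0, so 19 more Tuesdays after the first → 20.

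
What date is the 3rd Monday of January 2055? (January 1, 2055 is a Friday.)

January 2055 begins on a Friday, so the first Monday is January 4 (3 days later).
The 3rd Monday is 2 weeks later: 4 + 14 = 18.

2055-01-18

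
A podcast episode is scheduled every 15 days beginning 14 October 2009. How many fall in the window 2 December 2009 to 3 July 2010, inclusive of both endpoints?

Occurrences land 15·i days after 14 October 2009 for i = 0, 1, 2, …
2 December 2009 is 49 days after the start; 49 ÷ 15 = 3 remainder 4; since the remainder is 4, round up to i = 4. First occurrence in the window: #5 on 13 December 2009 (4×15 = 60 days in).
3 July 2010 is 262 days after the start; 262 ÷ 15 = 17 remainder 7. Last occurrence in the window: #18 on 26 June 2010.
Occurrences #5 through #18: 14 in total.

14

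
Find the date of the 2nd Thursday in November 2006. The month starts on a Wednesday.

November 2006 begins on a Wednesday, so the first Thursday is November 2 (1 day later).
The 2nd Thursday is 1 weeks later: 2 + 7 = 9.

November 9, 2006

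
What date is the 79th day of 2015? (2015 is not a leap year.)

January has 31 days (79 − 31 = 48 remain).
February has 28 days (48 − 28 = 20 remain).
20 into March → March 20.

20 March 2015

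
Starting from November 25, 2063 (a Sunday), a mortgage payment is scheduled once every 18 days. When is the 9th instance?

April 17, 2064

The 9th occurrence is 8 intervals after the first: 8 × 18 = 144 days after November 25, 2063.
November has 30 days — 5 days to the end of November leaves 139.
December has 31 days (108 left).
January has 31 days (77 left).
February has 29 days (48 left).
March has 31 days (17 left).
17 days into April → April 17, 2064.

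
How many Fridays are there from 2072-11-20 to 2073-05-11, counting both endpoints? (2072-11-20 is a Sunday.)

2072-11-20 is a Sunday; the first Friday on or after it is 2072-11-25 (5 days later).
From 2072-11-25 to 2073-05-11: 5 + 31 + 31 + 28 + 31 + 30 + 11 = 167 days (rest of November, December, January, February, March, April, May).
167 ÷ 7 = 23 full weeks with remainder 6, so 23 more Fridays after the first → 24.

24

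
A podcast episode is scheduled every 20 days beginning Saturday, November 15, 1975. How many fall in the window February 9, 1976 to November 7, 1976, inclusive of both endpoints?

Occurrences land 20·i days after November 15, 1975 for i = 0, 1, 2, …
February 9, 1976 is 86 days after the start; 86 ÷ 20 = 4 remainder 6; since the remainder is 6, round up to i = 5. First occurrence in the window: #6 on February 23, 1976 (5×20 = 100 days in).
November 7, 1976 is 358 days after the start; 358 ÷ 20 = 17 remainder 18. Last occurrence in the window: #18 on October 20, 1976.
Occurrences #6 through #18: 13 in total.

13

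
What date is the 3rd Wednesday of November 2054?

18 November 2054

The first Wednesday of November 2054 is November 4.
The 3rd Wednesday is 2 weeks later: 4 + 14 = 18.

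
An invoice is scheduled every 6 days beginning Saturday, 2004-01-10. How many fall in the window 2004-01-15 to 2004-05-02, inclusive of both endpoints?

18

Occurrences land 6·i days after 2004-01-10 for i = 0, 1, 2, …
2004-01-15 is 5 days after the start; 5 ÷ 6 = 0 remainder 5; since the remainder is 5, round up to i = 1. First occurrence in the window: #2 on 2004-01-16 (1×6 = 6 days in).
2004-05-02 is 113 days after the start; 113 ÷ 6 = 18 remainder 5. Last occurrence in the window: #19 on 2004-04-27.
Occurrences #2 through #19: 18 in total.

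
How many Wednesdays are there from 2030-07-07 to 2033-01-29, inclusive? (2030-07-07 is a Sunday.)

2030-07-07 is a Sunday; the first Wednesday on or after it is 2030-07-10 (3 days later).
From 2030-07-10 to 2033-01-29: 174 + 365 + 366 + 29 = 934 days (rest of 2030, 2031, 2032, to 2033-01-29 in 2033).
934 ÷ 7 = 133 full weeks with remainder 3, so 133 more Wednesdays after the first → 134.

134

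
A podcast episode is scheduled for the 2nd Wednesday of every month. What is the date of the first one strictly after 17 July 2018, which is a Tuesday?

July 2018 starts on a Sunday; its first Wednesday is the 4th, so the 2nd Wednesday is the 11th — 11 July 2018.
That is not after 17 July 2018, so look at August 2018.
August 2018 starts on a Wednesday; its first Wednesday is the 1st, so the 2nd Wednesday is the 8th — 8 August 2018.

8 August 2018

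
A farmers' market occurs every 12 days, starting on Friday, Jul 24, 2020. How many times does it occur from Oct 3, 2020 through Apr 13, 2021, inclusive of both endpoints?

16

Occurrences land 12·i days after Jul 24, 2020 for i = 0, 1, 2, …
Oct 3, 2020 is 71 days after the start; 71 ÷ 12 = 5 remainder 11; since the remainder is 11, round up to i = 6. First occurrence in the window: #7 on Oct 4, 2020 (6×12 = 72 days in).
Apr 13, 2021 is 263 days after the start; 263 ÷ 12 = 21 remainder 11. Last occurrence in the window: #22 on Apr 2, 2021.
Occurrences #7 through #22: 16 in total.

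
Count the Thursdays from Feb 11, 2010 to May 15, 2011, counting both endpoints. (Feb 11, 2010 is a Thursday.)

66

Feb 11, 2010 is a Thursday; the first Thursday on or after it is Feb 11, 2010.
From Feb 11, 2010 to May 15, 2011: 323 + 135 = 458 days (rest of 2010, to May 15, 2011 in 2011).
458 ÷ 7 = 65 full weeks with remainder 3, so 65 more Thursdays after the first → 66.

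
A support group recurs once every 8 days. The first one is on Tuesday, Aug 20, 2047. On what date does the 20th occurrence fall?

Jan 19, 2048

The 20th occurrence is 19 intervals after the first: 19 × 8 = 152 days after Aug 20, 2047.
Aug has 31 days — 11 days to the end of Aug leaves 141.
Sep has 30 days (111 left).
Oct has 31 days (80 left).
Nov has 30 days (50 left).
Dec has 31 days (19 left).
19 days into Jan → Jan 19, 2048.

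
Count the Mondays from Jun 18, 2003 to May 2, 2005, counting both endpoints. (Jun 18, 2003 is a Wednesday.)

98

Jun 18, 2003 is a Wednesday; the first Monday on or after it is Jun 23, 2003 (5 days later).
From Jun 23, 2003 to May 2, 2005: 191 + 366 + 122 = 679 days (rest of 2003, 2004, to May 2, 2005 in 2005).
679 ÷ 7 = 97 full weeks with remainder 0, so 97 more Mondays after the first → 98.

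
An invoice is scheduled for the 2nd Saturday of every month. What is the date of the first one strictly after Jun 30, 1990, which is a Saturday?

Jun 1990 starts on a Friday; its first Saturday is the 2nd, so the 2nd Saturday is the 9th — Jun 9, 1990.
That is not after Jun 30, 1990, so look at Jul 1990.
Jul 1990 starts on a Sunday; its first Saturday is the 7th, so the 2nd Saturday is the 14th — Jul 14, 1990.

Jul 14, 1990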